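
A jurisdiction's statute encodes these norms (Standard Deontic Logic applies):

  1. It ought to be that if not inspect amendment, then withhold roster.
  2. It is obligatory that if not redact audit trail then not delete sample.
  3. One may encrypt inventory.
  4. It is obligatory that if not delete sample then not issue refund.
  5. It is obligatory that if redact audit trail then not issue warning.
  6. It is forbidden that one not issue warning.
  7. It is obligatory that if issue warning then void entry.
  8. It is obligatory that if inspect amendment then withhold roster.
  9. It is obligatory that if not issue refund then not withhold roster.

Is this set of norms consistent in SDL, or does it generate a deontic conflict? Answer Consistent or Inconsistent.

Premises 8 and 1 cover both cases: O(inspect_amendment → withhold_roster) and O(¬inspect_amendment → withhold_roster). Since inspect_amendment ∨ ¬inspect_amendment is a tautology, O(withhold_roster) follows.
Premise 9 is O(¬issue_refund → ¬withhold_roster); contrapositively O(withhold_roster → issue_refund). Since O(withhold_roster) holds, K gives O(issue_refund).
Premise 4 is O(¬delete_sample → ¬issue_refund); contrapositively O(issue_refund → delete_sample). Since O(issue_refund) holds, K gives O(delete_sample).
The contrapositive of premise 2 (O(¬redact_audit_trail → ¬delete_sample)) is O(delete_sample → redact_audit_trail), and O(delete_sample) is already established, so O(redact_audit_trail).
Applying K to premise 5 (O(redact_audit_trail → ¬issue_warning)) and O(redact_audit_trail) yields O(¬issue_warning).
Yet premise 6 is F(¬issue_warning), i.e. O(issue_warning).
We now have both O(¬issue_warning) and O(issue_warning) — issue_warning is simultaneously obligatory and forbidden, violating the D-axiom.

Inconsistent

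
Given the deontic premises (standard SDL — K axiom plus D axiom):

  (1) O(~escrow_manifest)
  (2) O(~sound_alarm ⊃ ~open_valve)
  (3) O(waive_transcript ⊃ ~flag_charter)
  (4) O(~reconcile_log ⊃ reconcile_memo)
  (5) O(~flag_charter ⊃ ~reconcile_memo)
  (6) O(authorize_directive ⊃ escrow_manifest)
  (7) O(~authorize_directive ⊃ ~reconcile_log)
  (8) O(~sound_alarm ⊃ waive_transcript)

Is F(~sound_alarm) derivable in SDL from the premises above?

Premise 1 gives O(~escrow_manifest).
The contrapositive of premise 6 (O(authorize_directive ⊃ escrow_manifest)) is O(~escrow_manifest ⊃ ~authorize_directive), and O(~escrow_manifest) is already established, so O(~authorize_directive).
From O(~authorize_directive) and premise 7, O(~authorize_directive ⊃ ~reconcile_log), we obtain O(~reconcile_log).
With premise 4, O(~reconcile_log ⊃ reconcile_memo), the K-axiom yields O(reconcile_memo).
Premise 5 is O(~flag_charter ⊃ ~reconcile_memo); contrapositively O(reconcile_memo ⊃ flag_charter). Since O(reconcile_memo) holds, K gives O(flag_charter).
Premise 3 is O(waive_transcript ⊃ ~flag_charter); contrapositively O(flag_charter ⊃ ~waive_transcript). Since O(flag_charter) holds, K gives O(~waive_transcript).
The contrapositive of premise 8 (O(~sound_alarm ⊃ waive_transcript)) is O(~waive_transcript ⊃ sound_alarm), and O(~waive_transcript) is already established, so O(sound_alarm).
Premise 2 does not contribute to this derivation.
So O(sound_alarm) holds, i.e. F(~sound_alarm). The claim follows.

Yes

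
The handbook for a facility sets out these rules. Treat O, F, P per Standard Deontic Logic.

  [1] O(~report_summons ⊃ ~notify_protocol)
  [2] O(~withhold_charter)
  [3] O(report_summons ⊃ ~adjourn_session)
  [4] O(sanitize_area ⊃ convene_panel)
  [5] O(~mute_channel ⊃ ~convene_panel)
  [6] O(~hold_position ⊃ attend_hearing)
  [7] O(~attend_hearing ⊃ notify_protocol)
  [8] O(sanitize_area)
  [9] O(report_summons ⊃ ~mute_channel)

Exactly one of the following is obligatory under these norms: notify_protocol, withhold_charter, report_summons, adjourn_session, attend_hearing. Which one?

attend_hearing

Premise 8 states O(sanitize_area) outright.
Premise 4 is O(sanitize_area ⊃ convene_panel); since O(sanitize_area), deontic closure gives O(convene_panel).
Premise 5 is O(~mute_channel ⊃ ~convene_panel); contrapositively O(convene_panel ⊃ mute_channel). Since O(convene_panel) holds, K gives O(mute_channel).
The contrapositive of premise 9 (O(report_summons ⊃ ~mute_channel)) is O(mute_channel ⊃ ~report_summons), and O(mute_channel) is already established, so O(~report_summons).
Applying K to premise 1 (O(~report_summons ⊃ ~notify_protocol)) and O(~report_summons) yields O(~notify_protocol).
Premise 7 is O(~attend_hearing ⊃ notify_protocol); contrapositively O(~notify_protocol ⊃ attend_hearing). Since O(~notify_protocol) holds, K gives O(attend_hearing).
So O(attend_hearing) holds — attend_hearing is obligatory. None of the other listed options is made obligatory by any chain of premises.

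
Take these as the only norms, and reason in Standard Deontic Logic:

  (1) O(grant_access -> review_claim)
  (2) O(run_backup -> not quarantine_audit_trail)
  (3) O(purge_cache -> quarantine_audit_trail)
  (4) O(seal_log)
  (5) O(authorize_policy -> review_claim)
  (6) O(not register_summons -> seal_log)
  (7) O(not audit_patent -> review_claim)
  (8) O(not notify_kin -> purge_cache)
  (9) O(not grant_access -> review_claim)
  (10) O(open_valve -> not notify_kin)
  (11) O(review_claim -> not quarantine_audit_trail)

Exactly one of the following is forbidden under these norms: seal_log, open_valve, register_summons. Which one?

open_valve

Premises 1 and 9 are O(grant_access -> review_claim) and O(not grant_access -> review_claim); every ideal world satisfies grant_access or not grant_access, so in either case review_claim holds — hence O(review_claim).
From O(review_claim) and premise 11, O(review_claim -> not quarantine_audit_trail), we obtain O(not quarantine_audit_trail).
The contrapositive of premise 3 (O(purge_cache -> quarantine_audit_trail)) is O(not quarantine_audit_trail -> not purge_cache), and O(not quarantine_audit_trail) is already established, so O(not purge_cache).
Premise 8 is O(not notify_kin -> purge_cache); contrapositively O(not purge_cache -> notify_kin). Since O(not purge_cache) holds, K gives O(notify_kin).
Premise 10 is O(open_valve -> not notify_kin); contrapositively O(notify_kin -> not open_valve). Since O(notify_kin) holds, K gives O(not open_valve).
So O(not open_valve) holds, i.e. open_valve is forbidden. None of the other listed options is forbidden under the premises.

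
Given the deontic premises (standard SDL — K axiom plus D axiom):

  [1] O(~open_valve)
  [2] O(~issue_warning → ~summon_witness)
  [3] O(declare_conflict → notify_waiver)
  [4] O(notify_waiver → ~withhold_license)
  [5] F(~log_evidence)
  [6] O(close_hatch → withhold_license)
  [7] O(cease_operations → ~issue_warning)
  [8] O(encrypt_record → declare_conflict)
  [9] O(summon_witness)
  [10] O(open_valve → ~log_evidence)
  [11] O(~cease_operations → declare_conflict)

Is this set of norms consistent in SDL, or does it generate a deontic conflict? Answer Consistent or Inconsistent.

Premise 10 is O(open_valve → ~log_evidence), but O(open_valve) is not derivable from the premises, so it does not yield O(~log_evidence).
So O(~log_evidence) is not derivable, and the apparent clash with O(log_evidence) does not arise.
A world satisfying every obligation exists (e.g. cease_operations=false, close_hatch=false, declare_conflict=true, encrypt_record=false, issue_warning=true, log_evidence=true, notify_waiver=true, open_valve=false, summon_witness=true, withhold_license=false); no atom is both obligatory and forbidden, so the set is consistent.

Consistent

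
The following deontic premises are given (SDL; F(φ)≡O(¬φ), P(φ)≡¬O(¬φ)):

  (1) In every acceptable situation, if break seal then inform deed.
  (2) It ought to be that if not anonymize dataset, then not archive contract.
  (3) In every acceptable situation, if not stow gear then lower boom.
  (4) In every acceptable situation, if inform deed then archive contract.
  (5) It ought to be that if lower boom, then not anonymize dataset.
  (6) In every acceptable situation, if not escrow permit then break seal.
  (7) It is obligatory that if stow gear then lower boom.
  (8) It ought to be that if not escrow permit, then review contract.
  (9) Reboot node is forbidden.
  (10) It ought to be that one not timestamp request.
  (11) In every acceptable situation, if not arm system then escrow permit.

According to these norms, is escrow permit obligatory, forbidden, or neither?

Obligatory

Premises 7 and 3 cover both cases: O(stow_gear → lower_boom) and O(¬stow_gear → lower_boom). Since stow_gear ∨ ¬stow_gear is a tautology, O(lower_boom) follows.
Premise 5 is O(lower_boom → ¬anonymize_dataset); since O(lower_boom), deontic closure gives O(¬anonymize_dataset).
With premise 2, O(¬anonymize_dataset → ¬archive_contract), the K-axiom yields O(¬archive_contract).
Premise 4, O(inform_deed → archive_contract), contraposes to O(¬archive_contract → ¬inform_deed); with O(¬archive_contract) we get O(¬inform_deed).
The contrapositive of premise 1 (O(break_seal → inform_deed)) is O(¬inform_deed → ¬break_seal), and O(¬inform_deed) is already established, so O(¬break_seal).
Premise 6 is O(¬escrow_permit → break_seal); contrapositively O(¬break_seal → escrow_permit). Since O(¬break_seal) holds, K gives O(escrow_permit).
Premises 8, 9, 10, 11 do not contribute to this derivation.
Hence escrow_permit is obligatory.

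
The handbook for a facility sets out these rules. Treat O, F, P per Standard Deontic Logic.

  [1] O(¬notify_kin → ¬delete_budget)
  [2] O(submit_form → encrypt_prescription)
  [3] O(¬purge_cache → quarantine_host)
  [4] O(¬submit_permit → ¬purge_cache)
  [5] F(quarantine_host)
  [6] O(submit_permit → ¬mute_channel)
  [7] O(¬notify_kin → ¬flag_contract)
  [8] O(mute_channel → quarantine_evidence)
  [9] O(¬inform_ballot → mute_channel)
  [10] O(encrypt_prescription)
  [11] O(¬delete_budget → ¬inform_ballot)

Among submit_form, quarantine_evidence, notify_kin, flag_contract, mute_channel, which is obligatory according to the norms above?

notify_kin

F(quarantine_host) at premise 5 means O(¬quarantine_host).
The contrapositive of premise 3 (O(¬purge_cache → quarantine_host)) is O(¬quarantine_host → purge_cache), and O(¬quarantine_host) is already established, so O(purge_cache).
Premise 4, O(¬submit_permit → ¬purge_cache), contraposes to O(purge_cache → submit_permit); with O(purge_cache) we get O(submit_permit).
Applying K to premise 6 (O(submit_permit → ¬mute_channel)) and O(submit_permit) yields O(¬mute_channel).
The contrapositive of premise 9 (O(¬inform_ballot → mute_channel)) is O(¬mute_channel → inform_ballot), and O(¬mute_channel) is already established, so O(inform_ballot).
The contrapositive of premise 11 (O(¬delete_budget → ¬inform_ballot)) is O(inform_ballot → delete_budget), and O(inform_ballot) is already established, so O(delete_budget).
Premise 1 is O(¬notify_kin → ¬delete_budget); contrapositively O(delete_budget → notify_kin). Since O(delete_budget) holds, K gives O(notify_kin).
So O(notify_kin) holds — notify_kin is obligatory. None of the other listed options is made obligatory by any chain of premises.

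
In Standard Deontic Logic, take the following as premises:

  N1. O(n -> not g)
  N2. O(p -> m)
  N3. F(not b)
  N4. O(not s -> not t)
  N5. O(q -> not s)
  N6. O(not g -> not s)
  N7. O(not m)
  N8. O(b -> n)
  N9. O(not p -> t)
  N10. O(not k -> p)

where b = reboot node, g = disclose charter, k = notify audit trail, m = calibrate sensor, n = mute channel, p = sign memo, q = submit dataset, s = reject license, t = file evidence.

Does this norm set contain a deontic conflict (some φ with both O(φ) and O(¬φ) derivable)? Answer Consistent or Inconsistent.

Inconsistent

F(not b) at premise 3 means O(b).
From O(b) and premise 8, O(b -> n), we obtain O(n).
Applying K to premise 1 (O(n -> not g)) and O(n) yields O(not g).
Premise 6 is O(not g -> not s); since O(not g), deontic closure gives O(not s).
From O(not s) and premise 4, O(not s -> not t), we obtain O(not t).
Premise 9, O(not p -> t), contraposes to O(not t -> p); with O(not t) we get O(p).
From O(p) and premise 2, O(p -> m), we obtain O(m).
But premise 7 directly asserts O(not m).
We now have both O(m) and O(not m) — m is simultaneously obligatory and forbidden, violating the D-axiom.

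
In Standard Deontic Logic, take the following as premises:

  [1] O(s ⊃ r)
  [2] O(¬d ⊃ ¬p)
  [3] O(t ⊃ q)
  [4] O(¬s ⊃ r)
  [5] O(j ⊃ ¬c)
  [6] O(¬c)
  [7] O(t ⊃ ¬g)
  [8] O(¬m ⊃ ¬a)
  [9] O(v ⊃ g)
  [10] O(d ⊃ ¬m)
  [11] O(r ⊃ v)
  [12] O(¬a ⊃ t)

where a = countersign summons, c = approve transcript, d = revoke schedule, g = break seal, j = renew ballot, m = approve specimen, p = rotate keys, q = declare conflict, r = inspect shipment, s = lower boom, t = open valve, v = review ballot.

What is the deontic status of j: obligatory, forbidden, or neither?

Premise 5 is O(j ⊃ ¬c); even if O(¬c) held, inferring O(j) would be affirming the consequent — invalid.
No premise or chain of K-axiom applications forces O(j), and none forces O(¬j). So j is neither obligatory nor forbidden under these norms.

Neither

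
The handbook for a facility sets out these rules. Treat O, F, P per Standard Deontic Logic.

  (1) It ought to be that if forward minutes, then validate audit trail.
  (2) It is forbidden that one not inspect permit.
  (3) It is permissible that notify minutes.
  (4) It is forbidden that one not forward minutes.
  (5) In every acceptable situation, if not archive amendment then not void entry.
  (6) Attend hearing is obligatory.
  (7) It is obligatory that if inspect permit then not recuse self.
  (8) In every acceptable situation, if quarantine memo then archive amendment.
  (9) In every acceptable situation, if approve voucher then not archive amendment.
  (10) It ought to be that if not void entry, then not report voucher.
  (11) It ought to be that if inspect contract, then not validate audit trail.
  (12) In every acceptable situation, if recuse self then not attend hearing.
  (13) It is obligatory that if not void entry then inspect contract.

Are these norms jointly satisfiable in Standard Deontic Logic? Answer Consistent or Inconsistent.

Consistent

Premise 12 is O(recuse_self → ¬attend_hearing), but O(recuse_self) is not derivable from the premises, so it does not yield O(¬attend_hearing).
So O(¬attend_hearing) is not derivable, and the apparent clash with O(attend_hearing) does not arise.
A world satisfying every obligation exists (e.g. approve_voucher=false, archive_amendment=true, attend_hearing=true, forward_minutes=true, inspect_contract=false, inspect_permit=true, notify_minutes=false, quarantine_memo=false, recuse_self=false, report_voucher=false, validate_audit_trail=true, void_entry=true); no atom is both obligatory and forbidden, so the set is consistent.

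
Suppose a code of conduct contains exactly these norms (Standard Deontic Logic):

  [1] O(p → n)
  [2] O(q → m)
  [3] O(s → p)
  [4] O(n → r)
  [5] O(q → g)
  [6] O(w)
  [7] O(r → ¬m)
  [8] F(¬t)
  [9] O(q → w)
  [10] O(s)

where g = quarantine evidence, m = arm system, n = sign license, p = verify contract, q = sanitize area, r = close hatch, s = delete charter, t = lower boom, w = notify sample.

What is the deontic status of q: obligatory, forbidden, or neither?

Premise 10 states O(s) outright.
Applying K to premise 3 (O(s → p)) and O(s) yields O(p).
Applying K to premise 1 (O(p → n)) and O(p) yields O(n).
With premise 4, O(n → r), the K-axiom yields O(r).
Premise 7 is O(r → ¬m); since O(r), deontic closure gives O(¬m).
Premise 2 is O(q → m); contrapositively O(¬m → ¬q). Since O(¬m) holds, K gives O(¬q).
Premises 5, 6, 8, 9 do not contribute to this derivation.
Thus O(¬q), which is F(q): q is forbidden.

Forbidden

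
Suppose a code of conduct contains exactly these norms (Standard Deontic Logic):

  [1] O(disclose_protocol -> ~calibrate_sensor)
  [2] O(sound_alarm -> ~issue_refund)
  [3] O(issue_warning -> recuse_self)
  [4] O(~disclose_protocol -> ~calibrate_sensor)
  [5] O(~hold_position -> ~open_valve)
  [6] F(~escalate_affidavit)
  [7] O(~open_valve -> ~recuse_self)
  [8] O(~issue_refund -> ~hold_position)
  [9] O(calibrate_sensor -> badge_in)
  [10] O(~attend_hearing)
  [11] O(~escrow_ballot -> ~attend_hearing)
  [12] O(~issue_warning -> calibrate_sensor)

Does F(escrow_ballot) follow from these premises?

Premise 11 is O(~escrow_ballot -> ~attend_hearing); even if O(~attend_hearing) held, inferring O(~escrow_ballot) would be affirming the consequent — invalid.
No other premise forces O(~escrow_ballot). An ideal world satisfying every premise can still have escrow_ballot true, so F(escrow_ballot) is not derivable.

No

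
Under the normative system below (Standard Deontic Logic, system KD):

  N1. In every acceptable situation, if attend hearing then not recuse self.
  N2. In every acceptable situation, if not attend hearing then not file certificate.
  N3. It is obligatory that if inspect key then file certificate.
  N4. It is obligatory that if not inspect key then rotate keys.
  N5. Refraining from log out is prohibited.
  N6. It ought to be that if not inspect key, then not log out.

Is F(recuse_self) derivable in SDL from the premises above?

Yes

Premise 5 is F(¬log_out), i.e. O(log_out).
The contrapositive of premise 6 (O(¬inspect_key → ¬log_out)) is O(log_out → inspect_key), and O(log_out) is already established, so O(inspect_key).
Applying K to premise 3 (O(inspect_key → file_certificate)) and O(inspect_key) yields O(file_certificate).
Premise 2, O(¬attend_hearing → ¬file_certificate), contraposes to O(file_certificate → attend_hearing); with O(file_certificate) we get O(attend_hearing).
Applying K to premise 1 (O(attend_hearing → ¬recuse_self)) and O(attend_hearing) yields O(¬recuse_self).
Premise 4 does not contribute to this derivation.
So O(¬recuse_self) holds, i.e. F(recuse_self). The claim follows.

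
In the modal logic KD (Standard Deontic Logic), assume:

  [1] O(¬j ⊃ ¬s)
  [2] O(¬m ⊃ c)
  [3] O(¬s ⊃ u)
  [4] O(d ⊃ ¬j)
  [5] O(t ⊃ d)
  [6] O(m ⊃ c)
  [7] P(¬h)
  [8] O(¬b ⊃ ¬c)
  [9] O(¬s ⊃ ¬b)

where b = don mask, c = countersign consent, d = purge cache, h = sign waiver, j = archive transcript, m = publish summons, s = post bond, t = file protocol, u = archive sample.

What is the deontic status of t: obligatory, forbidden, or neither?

By case analysis on m: premise 6 gives O(m ⊃ c) and premise 2 gives O(¬m ⊃ c), so O(c) either way.
The contrapositive of premise 8 (O(¬b ⊃ ¬c)) is O(c ⊃ b), and O(c) is already established, so O(b).
Premise 9, O(¬s ⊃ ¬b), contraposes to O(b ⊃ s); with O(b) we get O(s).
Premise 1, O(¬j ⊃ ¬s), contraposes to O(s ⊃ j); with O(s) we get O(j).
The contrapositive of premise 4 (O(d ⊃ ¬j)) is O(j ⊃ ¬d), and O(j) is already established, so O(¬d).
The contrapositive of premise 5 (O(t ⊃ d)) is O(¬d ⊃ ¬t), and O(¬d) is already established, so O(¬t).
Premises 3, 7 do not contribute to this derivation.
Thus O(¬t), which is F(t): t is forbidden.

Forbidden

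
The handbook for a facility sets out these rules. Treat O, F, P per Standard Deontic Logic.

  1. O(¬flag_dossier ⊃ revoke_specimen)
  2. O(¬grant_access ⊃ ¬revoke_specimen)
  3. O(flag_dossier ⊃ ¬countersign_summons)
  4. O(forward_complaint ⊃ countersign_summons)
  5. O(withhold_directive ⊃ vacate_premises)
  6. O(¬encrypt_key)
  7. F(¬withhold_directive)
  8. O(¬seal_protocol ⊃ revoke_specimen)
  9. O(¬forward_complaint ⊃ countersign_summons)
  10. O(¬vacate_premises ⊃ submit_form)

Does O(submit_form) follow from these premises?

Premise 10 is O(¬vacate_premises ⊃ submit_form), but O(¬vacate_premises) is not derivable from the premises, so it does not yield O(submit_form).
No other premise forces O(submit_form). An ideal world satisfying every premise can still have submit_form false, so O(submit_form) is not derivable.

No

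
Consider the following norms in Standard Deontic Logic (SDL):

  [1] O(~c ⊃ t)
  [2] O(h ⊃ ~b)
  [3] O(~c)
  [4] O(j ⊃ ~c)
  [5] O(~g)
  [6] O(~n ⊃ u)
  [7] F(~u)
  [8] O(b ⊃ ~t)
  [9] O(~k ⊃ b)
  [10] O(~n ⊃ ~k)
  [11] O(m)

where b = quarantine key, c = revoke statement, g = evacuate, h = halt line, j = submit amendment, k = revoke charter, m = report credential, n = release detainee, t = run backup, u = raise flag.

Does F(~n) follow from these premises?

From premise 3 we have O(~c).
Applying K to premise 1 (O(~c ⊃ t)) and O(~c) yields O(t).
Premise 8 is O(b ⊃ ~t); contrapositively O(t ⊃ ~b). Since O(t) holds, K gives O(~b).
Premise 9, O(~k ⊃ b), contraposes to O(~b ⊃ k); with O(~b) we get O(k).
The contrapositive of premise 10 (O(~n ⊃ ~k)) is O(k ⊃ n), and O(k) is already established, so O(n).
Premises 2, 4, 5, 6, 7, 11 do not contribute to this derivation.
So O(n) holds, i.e. F(~n). The claim follows.

Yes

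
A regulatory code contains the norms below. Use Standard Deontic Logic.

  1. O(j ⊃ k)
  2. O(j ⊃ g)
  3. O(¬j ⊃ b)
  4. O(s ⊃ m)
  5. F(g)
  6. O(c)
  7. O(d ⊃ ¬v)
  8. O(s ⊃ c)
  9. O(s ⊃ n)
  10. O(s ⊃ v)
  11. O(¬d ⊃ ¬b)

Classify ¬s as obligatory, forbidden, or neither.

Obligatory

F(g) at premise 5 means O(¬g).
Premise 2 is O(j ⊃ g); contrapositively O(¬g ⊃ ¬j). Since O(¬g) holds, K gives O(¬j).
Applying K to premise 3 (O(¬j ⊃ b)) and O(¬j) yields O(b).
The contrapositive of premise 11 (O(¬d ⊃ ¬b)) is O(b ⊃ d), and O(b) is already established, so O(d).
From O(d) and premise 7, O(d ⊃ ¬v), we obtain O(¬v).
Premise 10 is O(s ⊃ v); contrapositively O(¬v ⊃ ¬s). Since O(¬v) holds, K gives O(¬s).
Premises 1, 4, 6, 8, 9 do not contribute to this derivation.
Hence ¬s is obligatory.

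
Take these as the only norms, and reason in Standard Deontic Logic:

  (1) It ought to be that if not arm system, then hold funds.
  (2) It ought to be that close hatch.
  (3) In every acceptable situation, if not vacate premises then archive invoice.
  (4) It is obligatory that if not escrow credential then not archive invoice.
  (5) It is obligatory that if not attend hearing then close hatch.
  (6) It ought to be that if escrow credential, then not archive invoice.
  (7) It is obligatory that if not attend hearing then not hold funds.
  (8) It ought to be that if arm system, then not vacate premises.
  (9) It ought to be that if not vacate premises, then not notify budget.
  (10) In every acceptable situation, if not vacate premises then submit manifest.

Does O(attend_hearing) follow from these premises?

Yes

Premises 6 and 4 cover both cases: O(escrow_credential → ¬archive_invoice) and O(¬escrow_credential → ¬archive_invoice). Since escrow_credential ∨ ¬escrow_credential is a tautology, O(¬archive_invoice) follows.
Premise 3 is O(¬vacate_premises → archive_invoice); contrapositively O(¬archive_invoice → vacate_premises). Since O(¬archive_invoice) holds, K gives O(vacate_premises).
The contrapositive of premise 8 (O(arm_system → ¬vacate_premises)) is O(vacate_premises → ¬arm_system), and O(vacate_premises) is already established, so O(¬arm_system).
Applying K to premise 1 (O(¬arm_system → hold_funds)) and O(¬arm_system) yields O(hold_funds).
Premise 7 is O(¬attend_hearing → ¬hold_funds); contrapositively O(hold_funds → attend_hearing). Since O(hold_funds) holds, K gives O(attend_hearing).
Premises 2, 5, 9, 10 do not contribute to this derivation.
So O(attend_hearing) follows.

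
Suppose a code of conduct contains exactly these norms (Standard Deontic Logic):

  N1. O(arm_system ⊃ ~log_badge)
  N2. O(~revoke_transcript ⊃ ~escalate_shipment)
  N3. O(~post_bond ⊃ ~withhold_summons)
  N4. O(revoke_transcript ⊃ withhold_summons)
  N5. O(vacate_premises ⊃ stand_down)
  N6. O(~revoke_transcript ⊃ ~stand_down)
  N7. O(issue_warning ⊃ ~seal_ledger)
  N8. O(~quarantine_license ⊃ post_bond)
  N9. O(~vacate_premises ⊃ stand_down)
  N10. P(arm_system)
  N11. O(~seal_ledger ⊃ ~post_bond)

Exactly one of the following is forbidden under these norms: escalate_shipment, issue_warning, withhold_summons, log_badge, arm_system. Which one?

issue_warning

By case analysis on ~vacate_premises: premise 9 gives O(~vacate_premises ⊃ stand_down) and premise 5 gives O(vacate_premises ⊃ stand_down), so O(stand_down) either way.
The contrapositive of premise 6 (O(~revoke_transcript ⊃ ~stand_down)) is O(stand_down ⊃ revoke_transcript), and O(stand_down) is already established, so O(revoke_transcript).
Premise 4 is O(revoke_transcript ⊃ withhold_summons); since O(revoke_transcript), deontic closure gives O(withhold_summons).
Premise 3, O(~post_bond ⊃ ~withhold_summons), contraposes to O(withhold_summons ⊃ post_bond); with O(withhold_summons) we get O(post_bond).
The contrapositive of premise 11 (O(~seal_ledger ⊃ ~post_bond)) is O(post_bond ⊃ seal_ledger), and O(post_bond) is already established, so O(seal_ledger).
Premise 7, O(issue_warning ⊃ ~seal_ledger), contraposes to O(seal_ledger ⊃ ~issue_warning); with O(seal_ledger) we get O(~issue_warning).
So O(~issue_warning) holds, i.e. issue_warning is forbidden. None of the other listed options is forbidden under the premises.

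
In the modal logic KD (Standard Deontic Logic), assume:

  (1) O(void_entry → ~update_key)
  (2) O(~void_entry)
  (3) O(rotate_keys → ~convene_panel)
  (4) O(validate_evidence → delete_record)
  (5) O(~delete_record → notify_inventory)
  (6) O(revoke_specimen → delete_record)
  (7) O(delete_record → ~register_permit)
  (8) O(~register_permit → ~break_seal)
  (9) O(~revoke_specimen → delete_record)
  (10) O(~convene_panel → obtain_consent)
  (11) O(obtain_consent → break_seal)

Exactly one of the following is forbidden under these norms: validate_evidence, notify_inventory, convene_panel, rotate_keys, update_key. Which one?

By case analysis on ~revoke_specimen: premise 9 gives O(~revoke_specimen → delete_record) and premise 6 gives O(revoke_specimen → delete_record), so O(delete_record) either way.
From O(delete_record) and premise 7, O(delete_record → ~register_permit), we obtain O(~register_permit).
From O(~register_permit) and premise 8, O(~register_permit → ~break_seal), we obtain O(~break_seal).
Premise 11, O(obtain_consent → break_seal), contraposes to O(~break_seal → ~obtain_consent); with O(~break_seal) we get O(~obtain_consent).
The contrapositive of premise 10 (O(~convene_panel → obtain_consent)) is O(~obtain_consent → convene_panel), and O(~obtain_consent) is already established, so O(convene_panel).
Premise 3 is O(rotate_keys → ~convene_panel); contrapositively O(convene_panel → ~rotate_keys). Since O(convene_panel) holds, K gives O(~rotate_keys).
So O(~rotate_keys) holds, i.e. rotate_keys is forbidden. None of the other listed options is forbidden under the premises.

rotate_keys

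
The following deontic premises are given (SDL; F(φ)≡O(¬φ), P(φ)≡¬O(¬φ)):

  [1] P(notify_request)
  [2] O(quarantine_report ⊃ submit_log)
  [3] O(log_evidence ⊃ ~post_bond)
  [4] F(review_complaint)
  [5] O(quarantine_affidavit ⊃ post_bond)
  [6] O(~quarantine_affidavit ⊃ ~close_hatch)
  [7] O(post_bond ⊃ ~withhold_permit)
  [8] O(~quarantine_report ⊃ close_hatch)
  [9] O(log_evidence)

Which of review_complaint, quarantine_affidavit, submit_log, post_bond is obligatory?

Premise 9 states O(log_evidence) outright.
From O(log_evidence) and premise 3, O(log_evidence ⊃ ~post_bond), we obtain O(~post_bond).
Premise 5, O(quarantine_affidavit ⊃ post_bond), contraposes to O(~post_bond ⊃ ~quarantine_affidavit); with O(~post_bond) we get O(~quarantine_affidavit).
Premise 6 is O(~quarantine_affidavit ⊃ ~close_hatch); since O(~quarantine_affidavit), deontic closure gives O(~close_hatch).
Premise 8 is O(~quarantine_report ⊃ close_hatch); contrapositively O(~close_hatch ⊃ quarantine_report). Since O(~close_hatch) holds, K gives O(quarantine_report).
With premise 2, O(quarantine_report ⊃ submit_log), the K-axiom yields O(submit_log).
So O(submit_log) holds — submit_log is obligatory. None of the other listed options is made obligatory by any chain of premises.

submit_log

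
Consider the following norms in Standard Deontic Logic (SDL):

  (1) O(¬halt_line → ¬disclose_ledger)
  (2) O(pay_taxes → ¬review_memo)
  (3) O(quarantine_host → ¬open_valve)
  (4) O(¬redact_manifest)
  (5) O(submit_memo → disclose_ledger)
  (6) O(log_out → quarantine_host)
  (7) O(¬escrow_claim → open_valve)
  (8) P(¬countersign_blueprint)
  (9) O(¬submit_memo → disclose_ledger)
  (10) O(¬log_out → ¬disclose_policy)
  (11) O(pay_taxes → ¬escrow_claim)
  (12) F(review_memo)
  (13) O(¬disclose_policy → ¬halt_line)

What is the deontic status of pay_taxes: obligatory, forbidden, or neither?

Premises 9 and 5 are O(¬submit_memo → disclose_ledger) and O(submit_memo → disclose_ledger); every ideal world satisfies ¬submit_memo or submit_memo, so in either case disclose_ledger holds — hence O(disclose_ledger).
Premise 1 is O(¬halt_line → ¬disclose_ledger); contrapositively O(disclose_ledger → halt_line). Since O(disclose_ledger) holds, K gives O(halt_line).
The contrapositive of premise 13 (O(¬disclose_policy → ¬halt_line)) is O(halt_line → disclose_policy), and O(halt_line) is already established, so O(disclose_policy).
Premise 10 is O(¬log_out → ¬disclose_policy); contrapositively O(disclose_policy → log_out). Since O(disclose_policy) holds, K gives O(log_out).
Premise 6 is O(log_out → quarantine_host); since O(log_out), deontic closure gives O(quarantine_host).
From O(quarantine_host) and premise 3, O(quarantine_host → ¬open_valve), we obtain O(¬open_valve).
Premise 7 is O(¬escrow_claim → open_valve); contrapositively O(¬open_valve → escrow_claim). Since O(¬open_valve) holds, K gives O(escrow_claim).
Premise 11 is O(pay_taxes → ¬escrow_claim); contrapositively O(escrow_claim → ¬pay_taxes). Since O(escrow_claim) holds, K gives O(¬pay_taxes).
Premises 2, 4, 8, 12 do not contribute to this derivation.
Thus O(¬pay_taxes), which is F(pay_taxes): pay_taxes is forbidden.

Forbidden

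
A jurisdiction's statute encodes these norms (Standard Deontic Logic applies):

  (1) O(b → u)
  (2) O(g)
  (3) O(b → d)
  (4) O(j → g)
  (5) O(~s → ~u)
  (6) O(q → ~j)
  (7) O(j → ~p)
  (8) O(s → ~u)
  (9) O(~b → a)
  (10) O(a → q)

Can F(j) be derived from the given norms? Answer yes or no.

By case analysis on ~s: premise 5 gives O(~s → ~u) and premise 8 gives O(s → ~u), so O(~u) either way.
Premise 1 is O(b → u); contrapositively O(~u → ~b). Since O(~u) holds, K gives O(~b).
From O(~b) and premise 9, O(~b → a), we obtain O(a).
Applying K to premise 10 (O(a → q)) and O(a) yields O(q).
From O(q) and premise 6, O(q → ~j), we obtain O(~j).
Premises 2, 3, 4, 7 do not contribute to this derivation.
So O(~j) holds, i.e. F(j). The claim follows.

Yes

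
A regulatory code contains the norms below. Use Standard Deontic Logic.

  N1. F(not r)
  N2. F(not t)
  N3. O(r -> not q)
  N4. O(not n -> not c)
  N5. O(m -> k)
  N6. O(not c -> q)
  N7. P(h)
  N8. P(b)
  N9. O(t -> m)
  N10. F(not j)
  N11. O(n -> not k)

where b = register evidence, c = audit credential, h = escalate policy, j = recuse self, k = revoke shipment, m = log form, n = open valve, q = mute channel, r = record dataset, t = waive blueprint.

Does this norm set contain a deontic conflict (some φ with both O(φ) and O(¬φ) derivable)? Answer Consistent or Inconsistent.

Inconsistent

Premise 2 is F(not t), i.e. O(t).
Applying K to premise 9 (O(t -> m)) and O(t) yields O(m).
From O(m) and premise 5, O(m -> k), we obtain O(k).
The contrapositive of premise 11 (O(n -> not k)) is O(k -> not n), and O(k) is already established, so O(not n).
From O(not n) and premise 4, O(not n -> not c), we obtain O(not c).
Premise 6 is O(not c -> q); since O(not c), deontic closure gives O(q).
The contrapositive of premise 3 (O(r -> not q)) is O(q -> not r), and O(q) is already established, so O(not r).
However, F(not r) at premise 1 amounts to O(r).
We now have both O(not r) and O(r) — r is simultaneously obligatory and forbidden, violating the D-axiom.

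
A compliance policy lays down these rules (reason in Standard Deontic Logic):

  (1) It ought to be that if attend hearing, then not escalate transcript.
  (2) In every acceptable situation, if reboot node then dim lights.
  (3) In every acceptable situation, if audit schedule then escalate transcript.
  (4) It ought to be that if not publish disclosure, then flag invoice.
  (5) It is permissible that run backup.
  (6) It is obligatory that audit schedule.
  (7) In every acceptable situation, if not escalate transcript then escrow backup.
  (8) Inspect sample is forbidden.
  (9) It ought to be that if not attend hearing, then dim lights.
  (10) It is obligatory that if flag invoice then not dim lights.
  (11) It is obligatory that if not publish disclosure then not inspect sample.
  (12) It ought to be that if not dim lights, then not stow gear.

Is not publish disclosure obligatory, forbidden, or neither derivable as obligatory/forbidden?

Premise 6 states O(audit_schedule) outright.
From O(audit_schedule) and premise 3, O(audit_schedule → escalate_transcript), we obtain O(escalate_transcript).
Premise 1 is O(attend_hearing → ¬escalate_transcript); contrapositively O(escalate_transcript → ¬attend_hearing). Since O(escalate_transcript) holds, K gives O(¬attend_hearing).
Premise 9 is O(¬attend_hearing → dim_lights); since O(¬attend_hearing), deontic closure gives O(dim_lights).
Premise 10, O(flag_invoice → ¬dim_lights), contraposes to O(dim_lights → ¬flag_invoice); with O(dim_lights) we get O(¬flag_invoice).
Premise 4 is O(¬publish_disclosure → flag_invoice); contrapositively O(¬flag_invoice → publish_disclosure). Since O(¬flag_invoice) holds, K gives O(publish_disclosure).
Premises 2, 5, 7, 8, 11, 12 do not contribute to this derivation.
Thus O(publish_disclosure), which is F(¬publish_disclosure): ¬publish_disclosure is forbidden.

Forbidden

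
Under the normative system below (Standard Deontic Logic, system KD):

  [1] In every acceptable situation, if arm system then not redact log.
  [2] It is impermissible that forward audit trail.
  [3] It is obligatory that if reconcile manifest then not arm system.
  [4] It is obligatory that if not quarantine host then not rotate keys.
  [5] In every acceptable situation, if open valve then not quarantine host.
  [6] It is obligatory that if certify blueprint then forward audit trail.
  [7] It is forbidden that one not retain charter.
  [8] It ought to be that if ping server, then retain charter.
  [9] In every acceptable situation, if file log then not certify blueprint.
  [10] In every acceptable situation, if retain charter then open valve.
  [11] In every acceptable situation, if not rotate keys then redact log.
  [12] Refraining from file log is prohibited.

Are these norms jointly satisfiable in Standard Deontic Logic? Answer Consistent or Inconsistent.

Consistent

Premise 6 is O(certify_blueprint → forward_audit_trail), but O(certify_blueprint) is not derivable from the premises, so it does not yield O(forward_audit_trail).
So O(forward_audit_trail) is not derivable, and the apparent clash with O(¬forward_audit_trail) does not arise.
A world satisfying every obligation exists (e.g. arm_system=false, certify_blueprint=false, file_log=true, forward_audit_trail=false, open_valve=true, ping_server=false, quarantine_host=false, reconcile_manifest=false, redact_log=true, retain_charter=true, rotate_keys=false); no atom is both obligatory and forbidden, so the set is consistent.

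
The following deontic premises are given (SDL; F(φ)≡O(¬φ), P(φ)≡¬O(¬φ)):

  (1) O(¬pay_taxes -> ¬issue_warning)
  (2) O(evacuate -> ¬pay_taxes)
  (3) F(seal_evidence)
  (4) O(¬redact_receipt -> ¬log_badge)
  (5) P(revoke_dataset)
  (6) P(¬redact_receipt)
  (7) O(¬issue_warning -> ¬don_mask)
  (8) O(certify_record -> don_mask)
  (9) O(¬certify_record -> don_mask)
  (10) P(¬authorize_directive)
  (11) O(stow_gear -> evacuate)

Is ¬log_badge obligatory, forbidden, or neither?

Premise 4 is O(¬redact_receipt -> ¬log_badge), but O(¬redact_receipt) is not derivable from the premises (the permission P(¬redact_receipt) asserts only ¬O(redact_receipt), not O(¬redact_receipt)), so it does not yield O(¬log_badge).
No premise or chain of K-axiom applications forces O(¬log_badge), and none forces O(log_badge). So ¬log_badge is neither obligatory nor forbidden under these norms.

Neither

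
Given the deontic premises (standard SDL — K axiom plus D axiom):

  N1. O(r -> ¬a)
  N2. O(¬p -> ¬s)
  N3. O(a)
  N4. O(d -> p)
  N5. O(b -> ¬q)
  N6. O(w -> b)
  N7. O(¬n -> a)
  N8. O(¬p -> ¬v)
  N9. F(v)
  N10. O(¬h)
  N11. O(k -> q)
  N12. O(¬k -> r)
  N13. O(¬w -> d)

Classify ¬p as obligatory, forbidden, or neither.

Forbidden

From premise 3 we have O(a).
The contrapositive of premise 1 (O(r -> ¬a)) is O(a -> ¬r), and O(a) is already established, so O(¬r).
Premise 12 is O(¬k -> r); contrapositively O(¬r -> k). Since O(¬r) holds, K gives O(k).
With premise 11, O(k -> q), the K-axiom yields O(q).
The contrapositive of premise 5 (O(b -> ¬q)) is O(q -> ¬b), and O(q) is already established, so O(¬b).
The contrapositive of premise 6 (O(w -> b)) is O(¬b -> ¬w), and O(¬b) is already established, so O(¬w).
Applying K to premise 13 (O(¬w -> d)) and O(¬w) yields O(d).
Premise 4 is O(d -> p); since O(d), deontic closure gives O(p).
Premises 2, 7, 8, 9, 10 do not contribute to this derivation.
Thus O(p), which is F(¬p): ¬p is forbidden.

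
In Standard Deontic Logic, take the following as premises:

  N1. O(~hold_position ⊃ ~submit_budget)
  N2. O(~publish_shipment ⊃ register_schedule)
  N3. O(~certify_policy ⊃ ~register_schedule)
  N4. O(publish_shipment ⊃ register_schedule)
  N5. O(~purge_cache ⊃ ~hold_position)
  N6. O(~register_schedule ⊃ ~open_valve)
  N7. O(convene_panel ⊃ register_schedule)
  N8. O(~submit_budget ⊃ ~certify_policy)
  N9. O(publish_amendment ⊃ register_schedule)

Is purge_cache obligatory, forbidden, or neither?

Premises 4 and 2 are O(publish_shipment ⊃ register_schedule) and O(~publish_shipment ⊃ register_schedule); every ideal world satisfies publish_shipment or ~publish_shipment, so in either case register_schedule holds — hence O(register_schedule).
The contrapositive of premise 3 (O(~certify_policy ⊃ ~register_schedule)) is O(register_schedule ⊃ certify_policy), and O(register_schedule) is already established, so O(certify_policy).
The contrapositive of premise 8 (O(~submit_budget ⊃ ~certify_policy)) is O(certify_policy ⊃ submit_budget), and O(certify_policy) is already established, so O(submit_budget).
Premise 1 is O(~hold_position ⊃ ~submit_budget); contrapositively O(submit_budget ⊃ hold_position). Since O(submit_budget) holds, K gives O(hold_position).
The contrapositive of premise 5 (O(~purge_cache ⊃ ~hold_position)) is O(hold_position ⊃ purge_cache), and O(hold_position) is already established, so O(purge_cache).
Premises 6, 7, 9 do not contribute to this derivation.
Hence purge_cache is obligatory.

Obligatory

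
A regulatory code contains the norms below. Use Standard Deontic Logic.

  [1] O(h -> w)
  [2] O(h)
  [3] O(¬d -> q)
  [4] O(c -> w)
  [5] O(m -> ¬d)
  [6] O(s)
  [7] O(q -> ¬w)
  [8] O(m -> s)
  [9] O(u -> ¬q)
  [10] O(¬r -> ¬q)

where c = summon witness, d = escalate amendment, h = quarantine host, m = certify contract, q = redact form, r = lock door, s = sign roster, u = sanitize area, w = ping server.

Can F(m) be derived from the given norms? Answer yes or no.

Premise 2 states O(h) outright.
Applying K to premise 1 (O(h -> w)) and O(h) yields O(w).
The contrapositive of premise 7 (O(q -> ¬w)) is O(w -> ¬q), and O(w) is already established, so O(¬q).
The contrapositive of premise 3 (O(¬d -> q)) is O(¬q -> d), and O(¬q) is already established, so O(d).
Premise 5, O(m -> ¬d), contraposes to O(d -> ¬m); with O(d) we get O(¬m).
Premises 4, 6, 8, 9, 10 do not contribute to this derivation.
So O(¬m) holds, i.e. F(m). The claim follows.

Yes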